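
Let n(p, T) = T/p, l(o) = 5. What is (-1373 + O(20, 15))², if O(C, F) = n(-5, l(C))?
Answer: 1887876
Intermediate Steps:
O(C, F) = -1 (O(C, F) = 5/(-5) = 5*(-⅕) = -1)
(-1373 + O(20, 15))² = (-1373 - 1)² = (-1374)² = 1887876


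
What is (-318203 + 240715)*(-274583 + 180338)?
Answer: 7302856560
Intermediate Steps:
(-318203 + 240715)*(-274583 + 180338) = -77488*(-94245) = 7302856560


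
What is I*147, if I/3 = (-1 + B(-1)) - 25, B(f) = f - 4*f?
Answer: -10143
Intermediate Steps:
B(f) = -3*f
I = -69 (I = 3*((-1 - 3*(-1)) - 25) = 3*((-1 + 3) - 25) = 3*(2 - 25) = 3*(-23) = -69)
I*147 = -69*147 = -10143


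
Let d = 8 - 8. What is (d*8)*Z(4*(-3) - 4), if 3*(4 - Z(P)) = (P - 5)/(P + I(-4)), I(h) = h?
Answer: 0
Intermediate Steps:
d = 0
Z(P) = 4 - (-5 + P)/(3*(-4 + P)) (Z(P) = 4 - (P - 5)/(3*(P - 4)) = 4 - (-5 + P)/(3*(-4 + P)))
(d*8)*Z(4*(-3) - 4) = (0*8)*((-43 + 11*(4*(-3) - 4))/(3*(-4 + (4*(-3) - 4)))) = 0*((-43 + 11*(-12 - 4))/(3*(-4 + (-12 - 4)))) = 0*((-43 + 11*(-16))/(3*(-4 - 16))) = 0*((1/3)*(-43 - 176)/(-20)) = 0*((1/3)*(-1/20)*(-219)) = 0*(73/20) = 0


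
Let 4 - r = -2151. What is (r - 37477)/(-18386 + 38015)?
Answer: -11774/6543 ≈ -1.7995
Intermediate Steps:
r = 2155 (r = 4 - 1*(-2151) = 4 + 2151 = 2155)
(r - 37477)/(-18386 + 38015) = (2155 - 37477)/(-18386 + 38015) = -35322/19629 = -35322*1/19629 = -11774/6543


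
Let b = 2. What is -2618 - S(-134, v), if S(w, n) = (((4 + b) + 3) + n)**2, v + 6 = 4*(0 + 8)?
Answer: -3843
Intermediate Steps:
v = 26 (v = -6 + 4*(0 + 8) = -6 + 4*8 = -6 + 32 = 26)
S(w, n) = (9 + n)**2 (S(w, n) = (((4 + 2) + 3) + n)**2 = ((6 + 3) + n)**2 = (9 + n)**2)
-2618 - S(-134, v) = -2618 - (9 + 26)**2 = -2618 - 1*35**2 = -2618 - 1*1225 = -2618 - 1225 = -3843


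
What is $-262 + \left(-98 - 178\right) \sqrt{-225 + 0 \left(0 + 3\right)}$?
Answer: $-262 - 4140 i \approx -262.0 - 4140.0 i$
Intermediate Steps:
$-262 + \left(-98 - 178\right) \sqrt{-225 + 0 \left(0 + 3\right)} = -262 - 276 \sqrt{-225 + 0 \cdot 3} = -262 - 276 \sqrt{-225 + 0} = -262 - 276 \sqrt{-225} = -262 - 276 \cdot 15 i = -262 - 4140 i$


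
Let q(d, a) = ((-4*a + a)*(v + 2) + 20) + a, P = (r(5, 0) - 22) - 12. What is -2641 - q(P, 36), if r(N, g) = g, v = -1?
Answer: -2589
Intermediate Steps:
P = -34 (P = (0 - 22) - 12 = -22 - 12 = -34)
q(d, a) = 20 - 2*a (q(d, a) = ((-4*a + a)*(-1 + 2) + 20) + a = (-3*a*1 + 20) + a = (-3*a + 20) + a = (20 - 3*a) + a = 20 - 2*a)
-2641 - q(P, 36) = -2641 - (20 - 2*36) = -2641 - (20 - 72) = -2641 - 1*(-52) = -2641 + 52 = -2589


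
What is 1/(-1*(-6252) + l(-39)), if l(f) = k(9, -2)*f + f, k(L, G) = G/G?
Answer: 1/6174 ≈ 0.00016197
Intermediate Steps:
k(L, G) = 1
l(f) = 2*f (l(f) = 1*f + f = f + f = 2*f)
1/(-1*(-6252) + l(-39)) = 1/(-1*(-6252) + 2*(-39)) = 1/(6252 - 78) = 1/6174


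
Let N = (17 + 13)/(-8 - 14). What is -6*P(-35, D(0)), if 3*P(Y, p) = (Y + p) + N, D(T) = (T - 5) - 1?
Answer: 932/11 ≈ 84.727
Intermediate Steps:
D(T) = -6 + T (D(T) = (-5 + T) - 1 = -6 + T)
N = -15/11 (N = 30/(-22) = 30*(-1/22) = -15/11 ≈ -1.3636)
P(Y, p) = -5/11 + Y/3 + p/3 (P(Y, p) = ((Y + p) - 15/11)/3 = (-15/11 + Y + p)/3 = -5/11 + Y/3 + p/3)
-6*P(-35, D(0)) = -6*(-5/11 + (⅓)*(-35) + (-6 + 0)/3) = -6*(-5/11 - 35/3 + (⅓)*(-6)) = -6*(-5/11 - 35/3 - 2) = -6*(-466/33) = 932/11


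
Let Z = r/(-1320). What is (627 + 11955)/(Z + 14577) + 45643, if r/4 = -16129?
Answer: 220301871637/4826539 ≈ 45644.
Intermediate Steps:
r = -64516 (r = 4*(-16129) = -64516)
Z = 16129/330 (Z = -64516/(-1320) = -64516*(-1/1320) = 16129/330 ≈ 48.876)
(627 + 11955)/(Z + 14577) + 45643 = (627 + 11955)/(16129/330 + 14577) + 45643 = 12582/(4826539/330) + 45643 = 12582*(330/4826539) + 45643 = 4152060/4826539 + 45643 = 220301871637/4826539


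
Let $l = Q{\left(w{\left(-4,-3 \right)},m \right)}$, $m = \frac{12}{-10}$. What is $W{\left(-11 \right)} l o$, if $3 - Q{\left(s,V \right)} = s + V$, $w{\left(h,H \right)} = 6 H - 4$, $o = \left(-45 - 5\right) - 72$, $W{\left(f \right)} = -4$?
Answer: $\frac{63928}{5} \approx 12786.0$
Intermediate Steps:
$o = -122$ ($o = -50 - 72 = -122$)
$w{\left(h,H \right)} = -4 + 6 H$
$m = - \frac{6}{5}$ ($m = 12 \left(- \frac{1}{10}\right) = - \frac{6}{5} \approx -1.2$)
$Q{\left(s,V \right)} = 3 - V - s$ ($Q{\left(s,V \right)} = 3 - \left(s + V\right) = 3 - \left(V + s\right) = 3 - V - s$)
$l = \frac{131}{5}$ ($l = 3 - - \frac{6}{5} - \left(-4 + 6 \left(-3\right)\right) = 3 + \frac{6}{5} - \left(-4 - 18\right) = 3 + \frac{6}{5} - -22 = 3 + \frac{6}{5} + 22 = \frac{131}{5} \approx 26.2$)
$W{\left(-11 \right)} l o = \left(-4\right) \frac{131}{5} \left(-122\right) = \left(- \frac{524}{5}\right) \left(-122\right) = \frac{63928}{5}$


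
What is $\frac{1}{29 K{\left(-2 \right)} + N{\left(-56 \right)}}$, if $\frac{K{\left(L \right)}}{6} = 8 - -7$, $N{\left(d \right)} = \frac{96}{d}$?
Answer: $\frac{7}{18258} \approx 0.00038339$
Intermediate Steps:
$K{\left(L \right)} = 90$ ($K{\left(L \right)} = 6 \left(8 - -7\right) = 6 \left(8 + 7\right) = 6 \cdot 15 = 90$)
$\frac{1}{29 K{\left(-2 \right)} + N{\left(-56 \right)}} = \frac{1}{29 \cdot 90 + \frac{96}{-56}} = \frac{1}{2610 + 96 \left(- \frac{1}{56}\right)} = \frac{1}{2610 - \frac{12}{7}} = \frac{1}{\frac{18258}{7}} = \frac{7}{18258}$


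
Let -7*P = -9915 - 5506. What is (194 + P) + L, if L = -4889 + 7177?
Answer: 4685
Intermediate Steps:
L = 2288
P = 2203 (P = -(-9915 - 5506)/7 = -1/7*(-15421) = 2203)
(194 + P) + L = (194 + 2203) + 2288 = 2397 + 2288 = 4685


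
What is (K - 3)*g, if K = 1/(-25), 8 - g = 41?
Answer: 2508/25 ≈ 100.32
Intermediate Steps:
g = -33 (g = 8 - 1*41 = 8 - 41 = -33)
K = -1/25 ≈ -0.040000
(K - 3)*g = (-1/25 - 3)*(-33) = -76/25*(-33) = 2508/25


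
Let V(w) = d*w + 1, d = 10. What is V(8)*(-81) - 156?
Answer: -6717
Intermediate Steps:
V(w) = 1 + 10*w (V(w) = 10*w + 1 = 1 + 10*w)
V(8)*(-81) - 156 = (1 + 10*8)*(-81) - 156 = (1 + 80)*(-81) - 156 = 81*(-81) - 156 = -6561 - 156 = -6717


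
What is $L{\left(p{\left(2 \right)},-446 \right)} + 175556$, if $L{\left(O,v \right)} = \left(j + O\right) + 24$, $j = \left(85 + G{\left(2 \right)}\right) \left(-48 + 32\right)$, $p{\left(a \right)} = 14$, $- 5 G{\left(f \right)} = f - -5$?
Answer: $\frac{871282}{5} \approx 1.7426 \cdot 10^{5}$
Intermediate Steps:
$G{\left(f \right)} = -1 - \frac{f}{5}$ ($G{\left(f \right)} = - \frac{f - -5}{5} = - \frac{f + 5}{5} = - \frac{5 + f}{5} = -1 - \frac{f}{5}$)
$j = - \frac{6688}{5}$ ($j = \left(85 - \frac{7}{5}\right) \left(-48 + 32\right) = \left(85 - \frac{7}{5}\right) \left(-16\right) = \frac{418}{5} \left(-16\right) = - \frac{6688}{5} \approx -1337.6$)
$L{\left(O,v \right)} = - \frac{6568}{5} + O$ ($L{\left(O,v \right)} = \left(- \frac{6688}{5} + O\right) + 24 = - \frac{6568}{5} + O$)
$L{\left(p{\left(2 \right)},-446 \right)} + 175556 = \left(- \frac{6568}{5} + 14\right) + 175556 = - \frac{6498}{5} + 175556 = \frac{871282}{5}$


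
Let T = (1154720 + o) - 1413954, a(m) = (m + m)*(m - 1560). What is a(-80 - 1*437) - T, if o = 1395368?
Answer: 1011484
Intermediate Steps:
a(m) = 2*m*(-1560 + m) (a(m) = (2*m)*(-1560 + m) = 2*m*(-1560 + m))
T = 1136134 (T = (1154720 + 1395368) - 1413954 = 2550088 - 1413954 = 1136134)
a(-80 - 1*437) - T = 2*(-80 - 1*437)*(-1560 + (-80 - 1*437)) - 1*1136134 = 2*(-80 - 437)*(-1560 + (-80 - 437)) - 1136134 = 2*(-517)*(-1560 - 517) - 1136134 = 2*(-517)*(-2077) - 1136134 = 2147618 - 1136134 = 1011484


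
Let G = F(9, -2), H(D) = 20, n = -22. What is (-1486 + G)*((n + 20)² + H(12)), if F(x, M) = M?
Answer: -35712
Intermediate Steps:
G = -2
(-1486 + G)*((n + 20)² + H(12)) = (-1486 - 2)*((-22 + 20)² + 20) = -1488*((-2)² + 20) = -1488*(4 + 20) = -1488*24 = -35712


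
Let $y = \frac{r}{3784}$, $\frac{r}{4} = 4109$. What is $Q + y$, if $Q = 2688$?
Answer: $\frac{2546957}{946} \approx 2692.3$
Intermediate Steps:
$r = 16436$ ($r = 4 \cdot 4109 = 16436$)
$y = \frac{4109}{946}$ ($y = \frac{16436}{3784} = 16436 \cdot \frac{1}{3784} = \frac{4109}{946} \approx 4.3436$)
$Q + y = 2688 + \frac{4109}{946} = \frac{2546957}{946}$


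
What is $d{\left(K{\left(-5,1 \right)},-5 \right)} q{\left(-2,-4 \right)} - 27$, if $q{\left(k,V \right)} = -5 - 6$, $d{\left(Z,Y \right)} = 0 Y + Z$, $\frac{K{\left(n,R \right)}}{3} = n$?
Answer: $138$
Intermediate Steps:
$K{\left(n,R \right)} = 3 n$
$d{\left(Z,Y \right)} = Z$ ($d{\left(Z,Y \right)} = 0 + Z = Z$)
$q{\left(k,V \right)} = -11$ ($q{\left(k,V \right)} = -5 - 6 = -11$)
$d{\left(K{\left(-5,1 \right)},-5 \right)} q{\left(-2,-4 \right)} - 27 = 3 \left(-5\right) \left(-11\right) - 27 = \left(-15\right) \left(-11\right) - 27 = 165 - 27 = 138$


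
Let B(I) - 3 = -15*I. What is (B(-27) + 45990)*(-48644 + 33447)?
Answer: -705110406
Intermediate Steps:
B(I) = 3 - 15*I
(B(-27) + 45990)*(-48644 + 33447) = ((3 - 15*(-27)) + 45990)*(-48644 + 33447) = ((3 + 405) + 45990)*(-15197) = (408 + 45990)*(-15197) = 46398*(-15197) = -705110406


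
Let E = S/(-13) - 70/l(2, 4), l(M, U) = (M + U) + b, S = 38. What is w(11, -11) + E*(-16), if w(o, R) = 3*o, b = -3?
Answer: 17671/39 ≈ 453.10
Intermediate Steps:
l(M, U) = -3 + M + U (l(M, U) = (M + U) - 3 = -3 + M + U)
E = -1024/39 (E = 38/(-13) - 70/(-3 + 2 + 4) = 38*(-1/13) - 70/3 = -38/13 - 70*⅓ = -38/13 - 70/3 = -1024/39 ≈ -26.256)
w(11, -11) + E*(-16) = 3*11 - 1024/39*(-16) = 33 + 16384/39 = 17671/39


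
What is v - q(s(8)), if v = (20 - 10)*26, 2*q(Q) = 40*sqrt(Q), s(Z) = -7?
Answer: 260 - 20*I*sqrt(7) ≈ 260.0 - 52.915*I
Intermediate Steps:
q(Q) = 20*sqrt(Q) (q(Q) = (40*sqrt(Q))/2 = 20*sqrt(Q))
v = 260 (v = 10*26 = 260)
v - q(s(8)) = 260 - 20*sqrt(-7) = 260 - 20*I*sqrt(7)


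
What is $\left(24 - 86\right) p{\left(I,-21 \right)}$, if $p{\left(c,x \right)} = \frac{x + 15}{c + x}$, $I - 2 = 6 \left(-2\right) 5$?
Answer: $- \frac{372}{79} \approx -4.7089$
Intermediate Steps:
$I = -58$ ($I = 2 + 6 \left(-2\right) 5 = 2 - 60 = -58$)
$p{\left(c,x \right)} = \frac{15 + x}{c + x}$
$\left(24 - 86\right) p{\left(I,-21 \right)} = \left(24 - 86\right) \frac{15 - 21}{-58 - 21} = - 62 \frac{1}{-79} \left(-6\right) = - 62 \left(\left(- \frac{1}{79}\right) \left(-6\right)\right) = \left(-62\right) \frac{6}{79} = - \frac{372}{79}$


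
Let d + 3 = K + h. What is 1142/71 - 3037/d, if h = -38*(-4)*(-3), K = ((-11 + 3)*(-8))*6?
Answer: 301277/5325 ≈ 56.578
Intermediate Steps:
K = 384 (K = -8*(-8)*6 = 64*6 = 384)
h = -456 (h = 152*(-3) = -456)
d = -75 (d = -3 + (384 - 456) = -3 - 72 = -75)
1142/71 - 3037/d = 1142/71 - 3037/(-75) = 1142*(1/71) - 3037*(-1/75) = 1142/71 + 3037/75 = 301277/5325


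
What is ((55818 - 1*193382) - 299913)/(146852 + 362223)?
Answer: -437477/509075 ≈ -0.85936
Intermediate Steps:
((55818 - 1*193382) - 299913)/(146852 + 362223) = ((55818 - 193382) - 299913)/509075 = (-137564 - 299913)*(1/509075) = -437477*1/509075 = -437477/509075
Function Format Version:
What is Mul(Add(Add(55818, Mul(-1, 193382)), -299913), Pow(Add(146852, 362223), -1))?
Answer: Rational(-437477, 509075) ≈ -0.85936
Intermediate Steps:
Mul(Add(Add(55818, Mul(-1, 193382)), -299913), Pow(Add(146852, 362223), -1)) = Mul(Add(Add(55818, -193382), -299913), Pow(509075, -1)) = Mul(Add(-137564, -299913), Rational(1, 509075)) = Mul(-437477, Rational(1, 509075)) = Rational(-437477, 509075)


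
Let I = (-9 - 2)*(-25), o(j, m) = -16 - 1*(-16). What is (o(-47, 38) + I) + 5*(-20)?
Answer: 175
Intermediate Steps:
o(j, m) = 0 (o(j, m) = -16 + 16 = 0)
I = 275 (I = -11*(-25) = 275)
(o(-47, 38) + I) + 5*(-20) = (0 + 275) + 5*(-20) = 275 - 100 = 175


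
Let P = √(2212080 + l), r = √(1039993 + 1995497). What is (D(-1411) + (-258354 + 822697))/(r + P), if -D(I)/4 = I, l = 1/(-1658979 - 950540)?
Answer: 1487391906253/(√15063356545080831361 + 2609519*√3035490) ≈ 176.49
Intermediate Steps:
l = -1/2609519 (l = 1/(-2609519) = -1/2609519 ≈ -3.8321e-7)
r = √3035490 ≈ 1742.3
D(I) = -4*I
P = √15063356545080831361/2609519 (P = √(2212080 - 1/2609519) = √(5772464789519/2609519) = √15063356545080831361/2609519 ≈ 1487.3)
(D(-1411) + (-258354 + 822697))/(r + P) = (-4*(-1411) + (-258354 + 822697))/(√3035490 + √15063356545080831361/2609519) = (5644 + 564343)/(√3035490 + √15063356545080831361/2609519) = 569987/(√3035490 + √15063356545080831361/2609519)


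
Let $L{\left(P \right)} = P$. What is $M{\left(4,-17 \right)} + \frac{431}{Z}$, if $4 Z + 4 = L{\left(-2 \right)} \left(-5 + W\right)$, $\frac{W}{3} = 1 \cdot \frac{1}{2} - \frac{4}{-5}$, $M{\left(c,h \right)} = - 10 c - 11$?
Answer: $- \frac{9079}{9} \approx -1008.8$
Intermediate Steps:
$M{\left(c,h \right)} = -11 - 10 c$
$W = \frac{39}{10}$ ($W = 3 \left(1 \cdot \frac{1}{2} - \frac{4}{-5}\right) = 3 \left(1 \cdot \frac{1}{2} - - \frac{4}{5}\right) = 3 \left(\frac{1}{2} + \frac{4}{5}\right) = 3 \cdot \frac{13}{10} = \frac{39}{10} \approx 3.9$)
$Z = - \frac{9}{20}$ ($Z = -1 + \frac{\left(-2\right) \left(-5 + \frac{39}{10}\right)}{4} = -1 + \frac{\left(-2\right) \left(- \frac{11}{10}\right)}{4} = -1 + \frac{1}{4} \cdot \frac{11}{5} = -1 + \frac{11}{20} = - \frac{9}{20} \approx -0.45$)
$M{\left(4,-17 \right)} + \frac{431}{Z} = \left(-11 - 40\right) + \frac{431}{- \frac{9}{20}} = \left(-11 - 40\right) + 431 \left(- \frac{20}{9}\right) = -51 - \frac{8620}{9} = - \frac{9079}{9}$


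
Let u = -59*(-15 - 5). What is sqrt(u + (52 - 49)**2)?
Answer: sqrt(1189) ≈ 34.482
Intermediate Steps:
u = 1180 (u = -59*(-20) = 1180)
sqrt(u + (52 - 49)**2) = sqrt(1180 + (52 - 49)**2) = sqrt(1180 + 3**2) = sqrt(1180 + 9) = sqrt(1189)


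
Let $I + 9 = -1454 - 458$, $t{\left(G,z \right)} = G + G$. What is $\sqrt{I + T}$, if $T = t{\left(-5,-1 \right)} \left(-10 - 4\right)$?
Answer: $i \sqrt{1781} \approx 42.202 i$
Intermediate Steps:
$t{\left(G,z \right)} = 2 G$
$I = -1921$ ($I = -9 - 1912 = -1921$)
$T = 140$ ($T = 2 \left(-5\right) \left(-10 - 4\right) = \left(-10\right) \left(-14\right) = 140$)
$\sqrt{I + T} = \sqrt{-1921 + 140} = \sqrt{-1781} = i \sqrt{1781}$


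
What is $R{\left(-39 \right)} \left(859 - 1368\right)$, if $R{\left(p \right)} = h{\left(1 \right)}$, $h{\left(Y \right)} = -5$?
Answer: $2545$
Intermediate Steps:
$R{\left(p \right)} = -5$
$R{\left(-39 \right)} \left(859 - 1368\right) = - 5 \left(859 - 1368\right) = \left(-5\right) \left(-509\right) = 2545$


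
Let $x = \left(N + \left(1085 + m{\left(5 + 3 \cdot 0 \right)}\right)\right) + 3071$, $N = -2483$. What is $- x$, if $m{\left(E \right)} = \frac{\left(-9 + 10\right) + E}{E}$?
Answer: $- \frac{8371}{5} \approx -1674.2$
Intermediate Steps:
$m{\left(E \right)} = \frac{1 + E}{E}$
$x = \frac{8371}{5}$ ($x = \left(-2483 + \left(1085 + \frac{1 + \left(5 + 3 \cdot 0\right)}{5 + 3 \cdot 0}\right)\right) + 3071 = \left(-2483 + \left(1085 + \frac{1 + \left(5 + 0\right)}{5 + 0}\right)\right) + 3071 = \left(-2483 + \left(1085 + \frac{1 + 5}{5}\right)\right) + 3071 = \left(-2483 + \left(1085 + \frac{1}{5} \cdot 6\right)\right) + 3071 = \left(-2483 + \left(1085 + \frac{6}{5}\right)\right) + 3071 = \left(-2483 + \frac{5431}{5}\right) + 3071 = - \frac{6984}{5} + 3071 = \frac{8371}{5} \approx 1674.2$)
$- x = \left(-1\right) \frac{8371}{5} = - \frac{8371}{5}$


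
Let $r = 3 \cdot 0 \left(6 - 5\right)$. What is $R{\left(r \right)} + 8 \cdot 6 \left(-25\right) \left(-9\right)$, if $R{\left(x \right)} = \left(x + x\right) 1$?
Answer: $10800$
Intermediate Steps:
$r = 0$ ($r = 3 \cdot 0 \cdot 1 = 3 \cdot 0 = 0$)
$R{\left(x \right)} = 2 x$ ($R{\left(x \right)} = 2 x 1 = 2 x$)
$R{\left(r \right)} + 8 \cdot 6 \left(-25\right) \left(-9\right) = 2 \cdot 0 + 8 \cdot 6 \left(-25\right) \left(-9\right) = 0 + 48 \left(-25\right) \left(-9\right) = 0 - -10800 = 0 + 10800 = 10800$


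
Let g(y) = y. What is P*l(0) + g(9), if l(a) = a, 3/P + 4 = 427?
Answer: 9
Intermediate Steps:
P = 1/141 (P = 3/(-4 + 427) = 3/423 = 3*(1/423) = 1/141 ≈ 0.0070922)
P*l(0) + g(9) = (1/141)*0 + 9 = 0 + 9 = 9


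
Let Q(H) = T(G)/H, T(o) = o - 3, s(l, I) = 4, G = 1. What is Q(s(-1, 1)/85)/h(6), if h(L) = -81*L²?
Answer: 85/5832 ≈ 0.014575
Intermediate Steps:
T(o) = -3 + o
Q(H) = -2/H (Q(H) = (-3 + 1)/H = -2/H)
Q(s(-1, 1)/85)/h(6) = (-2/(4/85))/((-81*6²)) = (-2/(4*(1/85)))/((-81*36)) = -2/4/85/(-2916) = -2*85/4*(-1/2916) = -85/2*(-1/2916) = 85/5832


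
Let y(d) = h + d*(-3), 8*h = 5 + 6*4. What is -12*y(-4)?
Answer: -375/2 ≈ -187.50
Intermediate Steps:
h = 29/8 (h = (5 + 6*4)/8 = (5 + 24)/8 = (1/8)*29 = 29/8 ≈ 3.6250)
y(d) = 29/8 - 3*d (y(d) = 29/8 + d*(-3) = 29/8 - 3*d)
-12*y(-4) = -12*(29/8 - 3*(-4)) = -12*(29/8 + 12) = -12*125/8 = -375/2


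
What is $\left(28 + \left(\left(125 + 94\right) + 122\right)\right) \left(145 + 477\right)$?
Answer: $229518$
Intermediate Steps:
$\left(28 + \left(\left(125 + 94\right) + 122\right)\right) \left(145 + 477\right) = \left(28 + \left(219 + 122\right)\right) 622 = \left(28 + 341\right) 622 = 369 \cdot 622 = 229518$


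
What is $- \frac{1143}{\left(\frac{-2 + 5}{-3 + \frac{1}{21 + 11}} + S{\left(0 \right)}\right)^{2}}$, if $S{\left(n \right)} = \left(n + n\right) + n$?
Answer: $- \frac{1146175}{1024} \approx -1119.3$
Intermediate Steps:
$S{\left(n \right)} = 3 n$ ($S{\left(n \right)} = 2 n + n = 3 n$)
$- \frac{1143}{\left(\frac{-2 + 5}{-3 + \frac{1}{21 + 11}} + S{\left(0 \right)}\right)^{2}} = - \frac{1143}{\left(\frac{-2 + 5}{-3 + \frac{1}{21 + 11}} + 3 \cdot 0\right)^{2}} = - \frac{1143}{\left(\frac{3}{-3 + \frac{1}{32}} + 0\right)^{2}} = - \frac{1143}{\left(\frac{3}{- \frac{95}{32}} + 0\right)^{2}} = - \frac{1143}{\left(3 \left(- \frac{32}{95}\right) + 0\right)^{2}} = - \frac{1143}{\left(- \frac{96}{95} + 0\right)^{2}} = - \frac{1143}{\left(- \frac{96}{95}\right)^{2}} = - \frac{1143}{\frac{9216}{9025}} = \left(-1143\right) \frac{9025}{9216} = - \frac{1146175}{1024}$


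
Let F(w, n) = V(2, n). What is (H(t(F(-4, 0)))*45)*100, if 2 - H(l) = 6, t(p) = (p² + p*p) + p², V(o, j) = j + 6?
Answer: -18000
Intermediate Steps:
V(o, j) = 6 + j
F(w, n) = 6 + n
t(p) = 3*p² (t(p) = (p² + p²) + p² = 2*p² + p² = 3*p²)
H(l) = -4 (H(l) = 2 - 1*6 = 2 - 6 = -4)
(H(t(F(-4, 0)))*45)*100 = -4*45*100 = -180*100 = -18000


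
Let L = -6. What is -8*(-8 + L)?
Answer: 112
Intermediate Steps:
-8*(-8 + L) = -8*(-8 - 6) = -8*(-14) = 112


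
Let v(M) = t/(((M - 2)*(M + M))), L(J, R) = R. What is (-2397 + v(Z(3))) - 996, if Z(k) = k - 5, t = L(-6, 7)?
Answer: -54281/16 ≈ -3392.6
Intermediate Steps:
t = 7
Z(k) = -5 + k
v(M) = 7/(2*M*(-2 + M)) (v(M) = 7/(((M - 2)*(M + M))) = 7/(((-2 + M)*(2*M))) = 7/((2*M*(-2 + M))) = 7*(1/(2*M*(-2 + M))) = 7/(2*M*(-2 + M)))
(-2397 + v(Z(3))) - 996 = (-2397 + 7/(2*(-5 + 3)*(-2 + (-5 + 3)))) - 996 = (-2397 + (7/2)/(-2*(-2 - 2))) - 996 = (-2397 + (7/2)*(-1/2)/(-4)) - 996 = (-2397 + (7/2)*(-1/2)*(-1/4)) - 996 = (-2397 + 7/16) - 996 = -38345/16 - 996 = -54281/16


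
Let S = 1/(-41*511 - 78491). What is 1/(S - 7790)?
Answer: -99442/774653181 ≈ -0.00012837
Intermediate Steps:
S = -1/99442 (S = 1/(-20951 - 78491) = 1/(-99442) = -1/99442 ≈ -1.0056e-5)
1/(S - 7790) = 1/(-1/99442 - 7790) = 1/(-774653181/99442) = -99442/774653181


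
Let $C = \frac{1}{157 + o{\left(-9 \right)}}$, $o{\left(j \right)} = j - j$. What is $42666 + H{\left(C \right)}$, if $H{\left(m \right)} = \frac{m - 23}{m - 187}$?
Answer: $\frac{626296019}{14679} \approx 42666.0$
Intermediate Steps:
$o{\left(j \right)} = 0$
$C = \frac{1}{157}$ ($C = \frac{1}{157 + 0} = \frac{1}{157} \approx 0.0063694$)
$H{\left(m \right)} = \frac{-23 + m}{-187 + m}$
$42666 + H{\left(C \right)} = 42666 + \frac{-23 + \frac{1}{157}}{-187 + \frac{1}{157}} = 42666 + \frac{1}{- \frac{29358}{157}} \left(- \frac{3610}{157}\right) = 42666 - - \frac{1805}{14679} = 42666 + \frac{1805}{14679} = \frac{626296019}{14679}$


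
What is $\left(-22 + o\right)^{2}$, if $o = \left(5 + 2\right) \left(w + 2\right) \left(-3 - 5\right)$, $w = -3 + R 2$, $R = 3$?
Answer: $91204$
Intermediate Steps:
$w = 3$ ($w = -3 + 3 \cdot 2 = -3 + 6 = 3$)
$o = -280$ ($o = \left(5 + 2\right) \left(3 + 2\right) \left(-3 - 5\right) = 7 \cdot 5 \left(-8\right) = 7 \left(-40\right) = -280$)
$\left(-22 + o\right)^{2} = \left(-22 - 280\right)^{2} = \left(-302\right)^{2} = 91204$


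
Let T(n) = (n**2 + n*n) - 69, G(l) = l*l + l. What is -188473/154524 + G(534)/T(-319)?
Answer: 5800564291/31438371372 ≈ 0.18451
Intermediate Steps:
G(l) = l + l**2 (G(l) = l**2 + l = l + l**2)
T(n) = -69 + 2*n**2 (T(n) = (n**2 + n**2) - 69 = 2*n**2 - 69 = -69 + 2*n**2)
-188473/154524 + G(534)/T(-319) = -188473/154524 + (534*(1 + 534))/(-69 + 2*(-319)**2) = -188473*1/154524 + (534*535)/(-69 + 2*101761) = -188473/154524 + 285690/(-69 + 203522) = -188473/154524 + 285690/203453 = 5800564291/31438371372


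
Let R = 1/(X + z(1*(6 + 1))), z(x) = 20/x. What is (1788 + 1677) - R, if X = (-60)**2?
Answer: 87387293/25220 ≈ 3465.0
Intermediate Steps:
X = 3600
R = 7/25220 (R = 1/(3600 + 20/((1*(6 + 1)))) = 1/(3600 + 20/((1*7))) = 1/(3600 + 20/7) = 1/(25220/7) = 7/25220 ≈ 0.00027756)
(1788 + 1677) - R = (1788 + 1677) - 1*7/25220 = 3465 - 7/25220 = 87387293/25220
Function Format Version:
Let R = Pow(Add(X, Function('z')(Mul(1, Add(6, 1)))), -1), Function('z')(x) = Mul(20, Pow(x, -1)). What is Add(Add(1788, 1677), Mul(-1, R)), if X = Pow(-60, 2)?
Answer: Rational(87387293, 25220) ≈ 3465.0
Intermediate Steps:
X = 3600
R = Rational(7, 25220) (R = Pow(Add(3600, Mul(20, Pow(Mul(1, Add(6, 1)), -1))), -1) = Pow(Add(3600, Mul(20, Pow(Mul(1, 7), -1))), -1) = Pow(Add(3600, Mul(20, Pow(7, -1))), -1) = Pow(Add(3600, Mul(20, Rational(1, 7))), -1) = Pow(Add(3600, Rational(20, 7)), -1) = Pow(Rational(25220, 7), -1) = Rational(7, 25220) ≈ 0.00027756)
Add(Add(1788, 1677), Mul(-1, R)) = Add(Add(1788, 1677), Mul(-1, Rational(7, 25220))) = Add(3465, Rational(-7, 25220)) = Rational(87387293, 25220)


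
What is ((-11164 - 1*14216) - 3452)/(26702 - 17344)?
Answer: -14416/4679 ≈ -3.0810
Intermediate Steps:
((-11164 - 1*14216) - 3452)/(26702 - 17344) = ((-11164 - 14216) - 3452)/9358 = (-25380 - 3452)*(1/9358) = -28832*1/9358 = -14416/4679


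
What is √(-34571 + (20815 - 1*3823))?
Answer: I*√17579 ≈ 132.59*I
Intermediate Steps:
√(-34571 + (20815 - 1*3823)) = √(-34571 + (20815 - 3823)) = √(-34571 + 16992) = √(-17579) = I*√17579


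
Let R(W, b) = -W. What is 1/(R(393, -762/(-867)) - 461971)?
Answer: -1/462364 ≈ -2.1628e-6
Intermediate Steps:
1/(R(393, -762/(-867)) - 461971) = 1/(-1*393 - 461971) = 1/(-393 - 461971) = 1/(-462364) = -1/462364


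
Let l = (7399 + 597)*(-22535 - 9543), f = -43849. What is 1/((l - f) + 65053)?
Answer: -1/256386786 ≈ -3.9004e-9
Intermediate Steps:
l = -256495688 (l = 7996*(-32078) = -256495688)
1/((l - f) + 65053) = 1/((-256495688 - 1*(-43849)) + 65053) = 1/((-256495688 + 43849) + 65053) = 1/(-256451839 + 65053) = 1/(-256386786) = -1/256386786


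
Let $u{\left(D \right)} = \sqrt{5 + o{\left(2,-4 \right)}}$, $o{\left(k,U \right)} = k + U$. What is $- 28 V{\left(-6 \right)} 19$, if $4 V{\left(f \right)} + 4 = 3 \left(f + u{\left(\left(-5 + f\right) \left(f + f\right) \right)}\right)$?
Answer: $2926 - 399 \sqrt{3} \approx 2234.9$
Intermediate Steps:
$o{\left(k,U \right)} = U + k$
$u{\left(D \right)} = \sqrt{3}$ ($u{\left(D \right)} = \sqrt{5 + \left(-4 + 2\right)} = \sqrt{5 - 2} = \sqrt{3}$)
$V{\left(f \right)} = -1 + \frac{3 f}{4} + \frac{3 \sqrt{3}}{4}$ ($V{\left(f \right)} = -1 + \frac{3 \left(f + \sqrt{3}\right)}{4} = -1 + \frac{3 f + 3 \sqrt{3}}{4} = -1 + \left(\frac{3 f}{4} + \frac{3 \sqrt{3}}{4}\right) = -1 + \frac{3 f}{4} + \frac{3 \sqrt{3}}{4}$)
$- 28 V{\left(-6 \right)} 19 = - 28 \left(-1 + \frac{3}{4} \left(-6\right) + \frac{3 \sqrt{3}}{4}\right) 19 = - 28 \left(-1 - \frac{9}{2} + \frac{3 \sqrt{3}}{4}\right) 19 = - 28 \left(- \frac{11}{2} + \frac{3 \sqrt{3}}{4}\right) 19 = \left(154 - 21 \sqrt{3}\right) 19 = 2926 - 399 \sqrt{3}$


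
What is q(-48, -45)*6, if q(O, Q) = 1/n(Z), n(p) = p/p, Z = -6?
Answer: 6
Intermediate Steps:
n(p) = 1
q(O, Q) = 1 (q(O, Q) = 1/1 = 1)
q(-48, -45)*6 = 1*6 = 6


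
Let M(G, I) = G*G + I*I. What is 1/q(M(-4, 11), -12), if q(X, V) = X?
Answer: 1/137 ≈ 0.0072993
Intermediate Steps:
M(G, I) = G² + I²
1/q(M(-4, 11), -12) = 1/((-4)² + 11²) = 1/(16 + 121) = 1/137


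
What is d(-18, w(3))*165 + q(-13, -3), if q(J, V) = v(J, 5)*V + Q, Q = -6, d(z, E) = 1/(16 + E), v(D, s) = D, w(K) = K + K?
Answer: 81/2 ≈ 40.500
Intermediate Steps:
w(K) = 2*K
q(J, V) = -6 + J*V (q(J, V) = J*V - 6 = -6 + J*V)
d(-18, w(3))*165 + q(-13, -3) = 165/(16 + 2*3) + (-6 - 13*(-3)) = 165/(16 + 6) + (-6 + 39) = 165/22 + 33 = (1/22)*165 + 33 = 15/2 + 33 = 81/2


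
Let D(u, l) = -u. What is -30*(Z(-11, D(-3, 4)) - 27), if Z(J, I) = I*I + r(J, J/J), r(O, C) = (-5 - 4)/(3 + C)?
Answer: 1215/2 ≈ 607.50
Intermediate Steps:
r(O, C) = -9/(3 + C)
Z(J, I) = -9/4 + I² (Z(J, I) = I*I - 9/(3 + J/J) = I² - 9/(3 + 1) = I² - 9/4 = -9/4 + I²)
-30*(Z(-11, D(-3, 4)) - 27) = -30*((-9/4 + (-1*(-3))²) - 27) = -30*((-9/4 + 3²) - 27) = -30*((-9/4 + 9) - 27) = -30*(27/4 - 27) = -30*(-81/4) = 1215/2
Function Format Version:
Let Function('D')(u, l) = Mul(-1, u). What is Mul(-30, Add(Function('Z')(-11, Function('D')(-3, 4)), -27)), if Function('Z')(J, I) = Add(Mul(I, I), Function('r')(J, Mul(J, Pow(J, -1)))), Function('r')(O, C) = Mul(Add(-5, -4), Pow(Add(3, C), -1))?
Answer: Rational(1215, 2) ≈ 607.50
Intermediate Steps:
Function('r')(O, C) = Mul(-9, Pow(Add(3, C), -1))
Function('Z')(J, I) = Add(Rational(-9, 4), Pow(I, 2)) (Function('Z')(J, I) = Add(Mul(I, I), Mul(-9, Pow(Add(3, Mul(J, Pow(J, -1))), -1))) = Add(Pow(I, 2), Mul(-9, Pow(Add(3, 1), -1))) = Add(Pow(I, 2), Mul(-9, Pow(4, -1))) = Add(Pow(I, 2), Mul(-9, Rational(1, 4))) = Add(Pow(I, 2), Rational(-9, 4)) = Add(Rational(-9, 4), Pow(I, 2)))
Mul(-30, Add(Function('Z')(-11, Function('D')(-3, 4)), -27)) = Mul(-30, Add(Add(Rational(-9, 4), Pow(Mul(-1, -3), 2)), -27)) = Mul(-30, Add(Add(Rational(-9, 4), Pow(3, 2)), -27)) = Mul(-30, Add(Add(Rational(-9, 4), 9), -27)) = Mul(-30, Add(Rational(27, 4), -27)) = Mul(-30, Rational(-81, 4)) = Rational(1215, 2)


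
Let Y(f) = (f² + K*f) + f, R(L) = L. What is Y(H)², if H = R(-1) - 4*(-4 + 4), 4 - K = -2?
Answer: 36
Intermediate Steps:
K = 6 (K = 4 - 1*(-2) = 4 + 2 = 6)
H = -1 (H = -1 - 4*(-4 + 4) = -1 - 4*0 = -1 - 1*0 = -1 + 0 = -1)
Y(f) = f² + 7*f (Y(f) = (f² + 6*f) + f = f² + 7*f)
Y(H)² = (-(7 - 1))² = (-1*6)² = (-6)² = 36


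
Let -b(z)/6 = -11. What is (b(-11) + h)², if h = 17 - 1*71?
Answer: 144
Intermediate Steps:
b(z) = 66 (b(z) = -6*(-11) = 66)
h = -54 (h = 17 - 71 = -54)
(b(-11) + h)² = (66 - 54)² = 12² = 144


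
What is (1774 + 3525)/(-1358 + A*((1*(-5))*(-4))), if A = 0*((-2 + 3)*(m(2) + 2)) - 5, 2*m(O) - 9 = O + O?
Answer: -5299/1458 ≈ -3.6344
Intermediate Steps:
m(O) = 9/2 + O (m(O) = 9/2 + (O + O)/2 = 9/2 + (2*O)/2 = 9/2 + O)
A = -5 (A = 0*((-2 + 3)*((9/2 + 2) + 2)) - 5 = 0*(1*(13/2 + 2)) - 5 = 0*(1*(17/2)) - 5 = 0*(17/2) - 5 = 0 - 5 = -5)
(1774 + 3525)/(-1358 + A*((1*(-5))*(-4))) = (1774 + 3525)/(-1358 - 5*1*(-5)*(-4)) = 5299/(-1358 - (-25)*(-4)) = 5299/(-1358 - 5*20) = 5299/(-1358 - 100) = 5299/(-1458) = 5299*(-1/1458) = -5299/1458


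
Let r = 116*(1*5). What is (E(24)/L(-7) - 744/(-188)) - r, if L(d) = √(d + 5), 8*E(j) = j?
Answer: -27074/47 - 3*I*√2/2 ≈ -576.04 - 2.1213*I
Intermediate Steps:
E(j) = j/8
L(d) = √(5 + d)
r = 580 (r = 116*5 = 580)
(E(24)/L(-7) - 744/(-188)) - r = (((⅛)*24)/(√(5 - 7)) - 744/(-188)) - 1*580 = (3/(√(-2)) - 744*(-1/188)) - 580 = (3/((I*√2)) + 186/47) - 580 = (3*(-I*√2/2) + 186/47) - 580 = (-3*I*√2/2 + 186/47) - 580 = (186/47 - 3*I*√2/2) - 580 = -27074/47 - 3*I*√2/2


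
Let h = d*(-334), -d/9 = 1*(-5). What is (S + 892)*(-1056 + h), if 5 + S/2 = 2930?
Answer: -108451812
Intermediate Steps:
d = 45 (d = -9*(-5) = 45)
S = 5850 (S = -10 + 2*2930 = -10 + 5860 = 5850)
h = -15030 (h = 45*(-334) = -15030)
(S + 892)*(-1056 + h) = (5850 + 892)*(-1056 - 15030) = 6742*(-16086) = -108451812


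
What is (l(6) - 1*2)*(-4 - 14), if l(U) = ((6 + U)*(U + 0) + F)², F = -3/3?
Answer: -90702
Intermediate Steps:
F = -1 (F = -3*⅓ = -1)
l(U) = (-1 + U*(6 + U))² (l(U) = ((6 + U)*(U + 0) - 1)² = ((6 + U)*U - 1)² = (U*(6 + U) - 1)² = (-1 + U*(6 + U))²)
(l(6) - 1*2)*(-4 - 14) = ((-1 + 6² + 6*6)² - 1*2)*(-4 - 14) = ((-1 + 36 + 36)² - 2)*(-18) = (71² - 2)*(-18) = (5041 - 2)*(-18) = 5039*(-18) = -90702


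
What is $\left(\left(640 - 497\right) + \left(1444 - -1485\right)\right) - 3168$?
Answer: $-96$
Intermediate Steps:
$\left(\left(640 - 497\right) + \left(1444 - -1485\right)\right) - 3168 = \left(\left(640 - 497\right) + \left(1444 + 1485\right)\right) - 3168 = \left(143 + 2929\right) - 3168 = 3072 - 3168 = -96$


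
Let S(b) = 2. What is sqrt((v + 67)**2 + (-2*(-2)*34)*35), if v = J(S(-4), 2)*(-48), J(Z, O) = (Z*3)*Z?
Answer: sqrt(263841) ≈ 513.65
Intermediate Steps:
J(Z, O) = 3*Z**2 (J(Z, O) = (3*Z)*Z = 3*Z**2)
v = -576 (v = (3*2**2)*(-48) = (3*4)*(-48) = 12*(-48) = -576)
sqrt((v + 67)**2 + (-2*(-2)*34)*35) = sqrt((-576 + 67)**2 + (-2*(-2)*34)*35) = sqrt((-509)**2 + (4*34)*35) = sqrt(259081 + 136*35) = sqrt(259081 + 4760) = sqrt(263841)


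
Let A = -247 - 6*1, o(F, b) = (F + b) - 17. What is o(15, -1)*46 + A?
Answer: -391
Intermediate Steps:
o(F, b) = -17 + F + b
A = -253 (A = -247 - 6 = -253)
o(15, -1)*46 + A = (-17 + 15 - 1)*46 - 253 = -3*46 - 253 = -138 - 253 = -391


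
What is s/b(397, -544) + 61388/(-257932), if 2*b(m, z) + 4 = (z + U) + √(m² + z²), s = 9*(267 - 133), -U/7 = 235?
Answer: -101982712379/70217215258 - 603*√453545/1088926 ≈ -1.8253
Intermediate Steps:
U = -1645 (U = -7*235 = -1645)
s = 1206 (s = 9*134 = 1206)
b(m, z) = -1649/2 + z/2 + √(m² + z²)/2 (b(m, z) = -2 + ((z - 1645) + √(m² + z²))/2 = -2 + ((-1645 + z) + √(m² + z²))/2 = -2 + (-1645 + z + √(m² + z²))/2 = -2 + (-1645/2 + z/2 + √(m² + z²)/2) = -1649/2 + z/2 + √(m² + z²)/2)
s/b(397, -544) + 61388/(-257932) = 1206/(-1649/2 + (½)*(-544) + √(397² + (-544)²)/2) + 61388/(-257932) = 1206/(-1649/2 - 272 + √(157609 + 295936)/2) + 61388*(-1/257932) = 1206/(-1649/2 - 272 + √453545/2) - 15347/64483 = 1206/(-2193/2 + √453545/2) - 15347/64483 = -15347/64483 + 1206/(-2193/2 + √453545/2)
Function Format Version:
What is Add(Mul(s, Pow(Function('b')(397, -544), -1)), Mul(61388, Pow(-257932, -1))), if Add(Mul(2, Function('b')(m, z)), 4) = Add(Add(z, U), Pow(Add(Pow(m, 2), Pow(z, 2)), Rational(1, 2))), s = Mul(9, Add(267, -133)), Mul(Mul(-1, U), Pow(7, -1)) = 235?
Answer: Add(Rational(-101982712379, 70217215258), Mul(Rational(-603, 1088926), Pow(453545, Rational(1, 2)))) ≈ -1.8253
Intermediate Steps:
U = -1645 (U = Mul(-7, 235) = -1645)
s = 1206 (s = Mul(9, 134) = 1206)
Function('b')(m, z) = Add(Rational(-1649, 2), Mul(Rational(1, 2), z), Mul(Rational(1, 2), Pow(Add(Pow(m, 2), Pow(z, 2)), Rational(1, 2)))) (Function('b')(m, z) = Add(-2, Mul(Rational(1, 2), Add(Add(z, -1645), Pow(Add(Pow(m, 2), Pow(z, 2)), Rational(1, 2))))) = Add(-2, Mul(Rational(1, 2), Add(Add(-1645, z), Pow(Add(Pow(m, 2), Pow(z, 2)), Rational(1, 2))))) = Add(-2, Mul(Rational(1, 2), Add(-1645, z, Pow(Add(Pow(m, 2), Pow(z, 2)), Rational(1, 2))))) = Add(-2, Add(Rational(-1645, 2), Mul(Rational(1, 2), z), Mul(Rational(1, 2), Pow(Add(Pow(m, 2), Pow(z, 2)), Rational(1, 2))))) = Add(Rational(-1649, 2), Mul(Rational(1, 2), z), Mul(Rational(1, 2), Pow(Add(Pow(m, 2), Pow(z, 2)), Rational(1, 2)))))
Add(Mul(s, Pow(Function('b')(397, -544), -1)), Mul(61388, Pow(-257932, -1))) = Add(Mul(1206, Pow(Add(Rational(-1649, 2), Mul(Rational(1, 2), -544), Mul(Rational(1, 2), Pow(Add(Pow(397, 2), Pow(-544, 2)), Rational(1, 2)))), -1)), Mul(61388, Pow(-257932, -1))) = Add(Mul(1206, Pow(Add(Rational(-1649, 2), -272, Mul(Rational(1, 2), Pow(Add(157609, 295936), Rational(1, 2)))), -1)), Mul(61388, Rational(-1, 257932))) = Add(Mul(1206, Pow(Add(Rational(-1649, 2), -272, Mul(Rational(1, 2), Pow(453545, Rational(1, 2)))), -1)), Rational(-15347, 64483)) = Add(Mul(1206, Pow(Add(Rational(-2193, 2), Mul(Rational(1, 2), Pow(453545, Rational(1, 2)))), -1)), Rational(-15347, 64483)) = Add(Rational(-15347, 64483), Mul(1206, Pow(Add(Rational(-2193, 2), Mul(Rational(1, 2), Pow(453545, Rational(1, 2)))), -1)))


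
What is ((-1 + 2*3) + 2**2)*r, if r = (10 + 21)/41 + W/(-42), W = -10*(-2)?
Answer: 723/287 ≈ 2.5192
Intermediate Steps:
W = 20
r = 241/861 (r = (10 + 21)/41 + 20/(-42) = 31*(1/41) + 20*(-1/42) = 31/41 - 10/21 = 241/861 ≈ 0.27991)
((-1 + 2*3) + 2**2)*r = ((-1 + 2*3) + 2**2)*(241/861) = ((-1 + 6) + 4)*(241/861) = (5 + 4)*(241/861) = 9*(241/861) = 723/287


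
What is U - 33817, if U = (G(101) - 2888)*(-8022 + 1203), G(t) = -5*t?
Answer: 23103050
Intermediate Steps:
U = 23136867 (U = (-5*101 - 2888)*(-8022 + 1203) = (-505 - 2888)*(-6819) = -3393*(-6819) = 23136867)
U - 33817 = 23136867 - 33817 = 23103050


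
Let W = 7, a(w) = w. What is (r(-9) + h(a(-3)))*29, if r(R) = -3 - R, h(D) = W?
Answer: 377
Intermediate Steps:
h(D) = 7
(r(-9) + h(a(-3)))*29 = ((-3 - 1*(-9)) + 7)*29 = ((-3 + 9) + 7)*29 = (6 + 7)*29 = 13*29 = 377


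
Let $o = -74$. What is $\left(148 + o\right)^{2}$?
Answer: $5476$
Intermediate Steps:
$\left(148 + o\right)^{2} = \left(148 - 74\right)^{2} = 74^{2} = 5476$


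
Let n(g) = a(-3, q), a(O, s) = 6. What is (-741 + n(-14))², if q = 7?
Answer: 540225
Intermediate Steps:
n(g) = 6
(-741 + n(-14))² = (-741 + 6)² = (-735)² = 540225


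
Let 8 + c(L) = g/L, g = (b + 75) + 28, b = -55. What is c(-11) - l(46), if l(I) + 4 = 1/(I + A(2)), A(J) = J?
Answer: -4427/528 ≈ -8.3845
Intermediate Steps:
g = 48 (g = (-55 + 75) + 28 = 20 + 28 = 48)
l(I) = -4 + 1/(2 + I) (l(I) = -4 + 1/(I + 2) = -4 + 1/(2 + I))
c(L) = -8 + 48/L
c(-11) - l(46) = (-8 + 48/(-11)) - (-7 - 4*46)/(2 + 46) = (-8 + 48*(-1/11)) - (-7 - 184)/48 = (-8 - 48/11) - (-191)/48 = -136/11 - 1*(-191/48) = -136/11 + 191/48 = -4427/528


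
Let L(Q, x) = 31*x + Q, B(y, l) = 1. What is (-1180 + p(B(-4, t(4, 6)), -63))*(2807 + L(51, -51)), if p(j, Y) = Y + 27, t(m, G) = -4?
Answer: -1552832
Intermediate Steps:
L(Q, x) = Q + 31*x
p(j, Y) = 27 + Y
(-1180 + p(B(-4, t(4, 6)), -63))*(2807 + L(51, -51)) = (-1180 + (27 - 63))*(2807 + (51 + 31*(-51))) = (-1180 - 36)*(2807 + (51 - 1581)) = -1216*(2807 - 1530) = -1216*1277 = -1552832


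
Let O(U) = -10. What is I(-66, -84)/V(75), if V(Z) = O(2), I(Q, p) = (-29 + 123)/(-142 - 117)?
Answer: 47/1295 ≈ 0.036293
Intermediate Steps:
I(Q, p) = -94/259 (I(Q, p) = 94/(-259) = 94*(-1/259) = -94/259)
V(Z) = -10
I(-66, -84)/V(75) = -94/259/(-10) = -94/259*(-⅒) = 47/1295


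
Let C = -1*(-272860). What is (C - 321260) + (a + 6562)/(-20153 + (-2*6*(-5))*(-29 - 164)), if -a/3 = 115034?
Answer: -1535538660/31733 ≈ -48389.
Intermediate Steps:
a = -345102 (a = -3*115034 = -345102)
C = 272860
(C - 321260) + (a + 6562)/(-20153 + (-2*6*(-5))*(-29 - 164)) = (272860 - 321260) + (-345102 + 6562)/(-20153 + (-2*6*(-5))*(-29 - 164)) = -48400 - 338540/(-20153 - 12*(-5)*(-193)) = -48400 - 338540/(-20153 + 60*(-193)) = -48400 - 338540/(-20153 - 11580) = -48400 - 338540/(-31733) = -48400 - 338540*(-1/31733) = -48400 + 338540/31733 = -1535538660/31733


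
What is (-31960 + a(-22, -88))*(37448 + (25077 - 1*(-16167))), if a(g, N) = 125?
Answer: -2505159820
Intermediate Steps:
(-31960 + a(-22, -88))*(37448 + (25077 - 1*(-16167))) = (-31960 + 125)*(37448 + (25077 - 1*(-16167))) = -31835*(37448 + (25077 + 16167)) = -31835*(37448 + 41244) = -31835*78692 = -2505159820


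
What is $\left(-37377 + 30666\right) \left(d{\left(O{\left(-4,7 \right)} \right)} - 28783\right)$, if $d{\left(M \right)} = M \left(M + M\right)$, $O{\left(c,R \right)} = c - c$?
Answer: $193162713$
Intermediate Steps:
$O{\left(c,R \right)} = 0$
$d{\left(M \right)} = 2 M^{2}$ ($d{\left(M \right)} = M 2 M = 2 M^{2}$)
$\left(-37377 + 30666\right) \left(d{\left(O{\left(-4,7 \right)} \right)} - 28783\right) = \left(-37377 + 30666\right) \left(2 \cdot 0^{2} - 28783\right) = - 6711 \left(2 \cdot 0 - 28783\right) = - 6711 \left(0 - 28783\right) = \left(-6711\right) \left(-28783\right) = 193162713$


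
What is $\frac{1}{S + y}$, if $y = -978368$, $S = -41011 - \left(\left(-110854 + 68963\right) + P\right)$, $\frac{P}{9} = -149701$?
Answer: $\frac{1}{369821} \approx 2.704 \cdot 10^{-6}$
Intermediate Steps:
$P = -1347309$ ($P = 9 \left(-149701\right) = -1347309$)
$S = 1348189$ ($S = -41011 - \left(\left(-110854 + 68963\right) - 1347309\right) = -41011 - \left(-41891 - 1347309\right) = -41011 - -1389200 = -41011 + 1389200 = 1348189$)
$\frac{1}{S + y} = \frac{1}{1348189 - 978368} = \frac{1}{369821}$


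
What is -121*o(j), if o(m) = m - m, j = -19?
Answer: 0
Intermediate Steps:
o(m) = 0
-121*o(j) = -121*0 = 0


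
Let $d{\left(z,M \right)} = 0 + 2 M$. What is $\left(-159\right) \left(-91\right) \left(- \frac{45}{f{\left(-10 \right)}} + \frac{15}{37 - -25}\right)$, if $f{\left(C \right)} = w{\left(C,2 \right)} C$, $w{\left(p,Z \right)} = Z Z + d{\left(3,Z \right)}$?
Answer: $\frac{5773131}{496} \approx 11639.0$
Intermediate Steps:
$d{\left(z,M \right)} = 2 M$
$w{\left(p,Z \right)} = Z^{2} + 2 Z$ ($w{\left(p,Z \right)} = Z Z + 2 Z = Z^{2} + 2 Z$)
$f{\left(C \right)} = 8 C$ ($f{\left(C \right)} = 2 \left(2 + 2\right) C = 2 \cdot 4 C = 8 C$)
$\left(-159\right) \left(-91\right) \left(- \frac{45}{f{\left(-10 \right)}} + \frac{15}{37 - -25}\right) = \left(-159\right) \left(-91\right) \left(- \frac{45}{8 \left(-10\right)} + \frac{15}{37 - -25}\right) = 14469 \left(- \frac{45}{-80} + \frac{15}{37 + 25}\right) = 14469 \left(\left(-45\right) \left(- \frac{1}{80}\right) + \frac{15}{62}\right) = 14469 \left(\frac{9}{16} + 15 \cdot \frac{1}{62}\right) = 14469 \left(\frac{9}{16} + \frac{15}{62}\right) = 14469 \cdot \frac{399}{496} = \frac{5773131}{496}$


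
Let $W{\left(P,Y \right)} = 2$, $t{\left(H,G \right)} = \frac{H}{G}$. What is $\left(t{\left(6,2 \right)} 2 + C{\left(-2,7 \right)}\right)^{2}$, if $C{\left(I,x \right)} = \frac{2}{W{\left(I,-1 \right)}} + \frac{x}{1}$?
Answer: $196$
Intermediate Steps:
$C{\left(I,x \right)} = 1 + x$ ($C{\left(I,x \right)} = \frac{2}{2} + \frac{x}{1} = 2 \cdot \frac{1}{2} + x 1 = 1 + x$)
$\left(t{\left(6,2 \right)} 2 + C{\left(-2,7 \right)}\right)^{2} = \left(\frac{6}{2} \cdot 2 + \left(1 + 7\right)\right)^{2} = \left(6 \cdot \frac{1}{2} \cdot 2 + 8\right)^{2} = \left(3 \cdot 2 + 8\right)^{2} = \left(6 + 8\right)^{2} = 14^{2} = 196$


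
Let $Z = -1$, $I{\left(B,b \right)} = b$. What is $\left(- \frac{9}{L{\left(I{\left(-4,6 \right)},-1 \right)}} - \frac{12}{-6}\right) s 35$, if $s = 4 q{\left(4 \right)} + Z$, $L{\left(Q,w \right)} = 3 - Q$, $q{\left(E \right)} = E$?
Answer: $2625$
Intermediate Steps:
$s = 15$ ($s = 4 \cdot 4 - 1 = 16 - 1 = 15$)
$\left(- \frac{9}{L{\left(I{\left(-4,6 \right)},-1 \right)}} - \frac{12}{-6}\right) s 35 = \left(- \frac{9}{3 - 6} - \frac{12}{-6}\right) 15 \cdot 35 = \left(- \frac{9}{3 - 6} - -2\right) 15 \cdot 35 = \left(- \frac{9}{-3} + 2\right) 15 \cdot 35 = \left(\left(-9\right) \left(- \frac{1}{3}\right) + 2\right) 15 \cdot 35 = \left(3 + 2\right) 15 \cdot 35 = 5 \cdot 15 \cdot 35 = 75 \cdot 35 = 2625$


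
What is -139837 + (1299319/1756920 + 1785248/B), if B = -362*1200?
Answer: -74115983505499/530004200 ≈ -1.3984e+5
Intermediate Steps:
B = -434400
-139837 + (1299319/1756920 + 1785248/B) = -139837 + (1299319/1756920 + 1785248/(-434400)) = -139837 + (1299319*(1/1756920) + 1785248*(-1/434400)) = -139837 + (1299319/1756920 - 55789/13575) = -139837 - 1786190099/530004200 = -74115983505499/530004200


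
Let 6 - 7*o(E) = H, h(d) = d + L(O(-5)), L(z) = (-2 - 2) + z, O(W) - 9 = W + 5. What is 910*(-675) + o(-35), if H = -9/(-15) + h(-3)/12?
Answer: -128992343/210 ≈ -6.1425e+5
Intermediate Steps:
O(W) = 14 + W (O(W) = 9 + (W + 5) = 9 + (5 + W) = 14 + W)
L(z) = -4 + z
h(d) = 5 + d (h(d) = d + (-4 + (14 - 5)) = d + (-4 + 9) = d + 5 = 5 + d)
H = 23/30 (H = -9/(-15) + (5 - 3)/12 = -9*(-1/15) + 2*(1/12) = 3/5 + 1/6 = 23/30 ≈ 0.76667)
o(E) = 157/210 (o(E) = 6/7 - 1/7*23/30 = 6/7 - 23/210 = 157/210)
910*(-675) + o(-35) = 910*(-675) + 157/210 = -614250 + 157/210 = -128992343/210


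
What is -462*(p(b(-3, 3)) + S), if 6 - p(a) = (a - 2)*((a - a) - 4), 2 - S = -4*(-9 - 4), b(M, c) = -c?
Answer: 29568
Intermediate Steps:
S = -50 (S = 2 - (-4)*(-9 - 4) = 2 - (-4)*(-13) = 2 - 1*52 = 2 - 52 = -50)
p(a) = -2 + 4*a (p(a) = 6 - (a - 2)*((a - a) - 4) = 6 - (-2 + a)*(0 - 4) = 6 - (-2 + a)*(-4) = 6 - (8 - 4*a) = 6 + (-8 + 4*a) = -2 + 4*a)
-462*(p(b(-3, 3)) + S) = -462*((-2 + 4*(-1*3)) - 50) = -462*((-2 + 4*(-3)) - 50) = -462*((-2 - 12) - 50) = -462*(-14 - 50) = -462*(-64) = 29568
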